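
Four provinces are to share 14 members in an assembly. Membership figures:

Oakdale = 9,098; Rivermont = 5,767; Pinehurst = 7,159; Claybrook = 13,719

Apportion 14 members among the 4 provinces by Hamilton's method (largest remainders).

Standard divisor: 35743 ÷ 14 ≈ 2553.071.
Standard quotas: Oakdale 3.5636, Rivermont 2.2588, Pinehurst 2.8041, Claybrook 5.3735.
Lower quotas: Oakdale 3, Rivermont 2, Pinehurst 2, Claybrook 5 (sum 12, leaving 2 seats).
Remainders in descending order: Pinehurst 0.8041, Oakdale 0.5636, Claybrook 0.3735, Rivermont 0.2588.
Largest remainders: Pinehurst, Oakdale receive the extra seats.

Oakdale 4; Rivermont 2; Pinehurst 3; Claybrook 5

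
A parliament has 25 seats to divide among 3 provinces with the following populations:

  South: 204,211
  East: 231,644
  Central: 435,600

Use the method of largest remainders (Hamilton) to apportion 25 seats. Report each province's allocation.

The standard divisor is 871455/25 ≈ 34858.2.
Standard quotas: South 5.8583, East 6.6453, Central 12.4963.
Lower quotas: South 5, East 6, Central 12 (sum 23, leaving 2 seats).
Remainders in descending order: South 0.8583, East 0.6453, Central 0.4963.
The surplus seats go to South, East.

South: 6; East: 7; Central: 12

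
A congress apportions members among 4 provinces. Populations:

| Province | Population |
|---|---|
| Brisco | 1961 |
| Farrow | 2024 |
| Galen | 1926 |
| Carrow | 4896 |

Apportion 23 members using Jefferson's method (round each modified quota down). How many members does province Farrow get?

Standard divisor 10807/23 ≈ 469.87; standard quotas: Brisco 4.173, Farrow 4.308, Galen 4.099, Carrow 10.420.
Rounding down gives 4, 4, 4, 10 = 22 seats, so the divisor must be adjusted.
With modified divisor 430: modified quotas Brisco 4.560, Farrow 4.707, Galen 4.479, Carrow 11.386.
Rounding down: Brisco 4, Farrow 4, Galen 4, Carrow 11 (total 23).
Farrow receives 4.

4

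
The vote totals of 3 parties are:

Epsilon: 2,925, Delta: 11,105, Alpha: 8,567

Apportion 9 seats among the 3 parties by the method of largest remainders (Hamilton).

The standard divisor is 22597/9 ≈ 2510.778.
Standard quotas: Epsilon 1.1650, Delta 4.4229, Alpha 3.4121.
Lower quotas: Epsilon 1, Delta 4, Alpha 3 (sum 8, leaving 1 seat).
Remainders in descending order: Delta 0.4229, Alpha 0.4121, Epsilon 0.1650.
The surplus seat goes to Delta.

Epsilon 1, Delta 5, Alpha 3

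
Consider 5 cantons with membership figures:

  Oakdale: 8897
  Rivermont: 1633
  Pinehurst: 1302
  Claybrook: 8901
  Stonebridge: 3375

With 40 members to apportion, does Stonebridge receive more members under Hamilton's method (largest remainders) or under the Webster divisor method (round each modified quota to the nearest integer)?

Hamilton: Oakdale 15, Rivermont 3, Pinehurst 2, Claybrook 15, Stonebridge 5.
Webster: Oakdale 14, Rivermont 3, Pinehurst 2, Claybrook 15, Stonebridge 6.
Stonebridge gets 5 under Hamilton and 6 under Webster.

Webster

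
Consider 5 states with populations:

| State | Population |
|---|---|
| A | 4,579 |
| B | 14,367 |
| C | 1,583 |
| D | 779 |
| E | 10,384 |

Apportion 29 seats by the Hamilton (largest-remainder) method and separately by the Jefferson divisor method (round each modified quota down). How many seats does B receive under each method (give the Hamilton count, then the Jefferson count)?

Hamilton: A 4, B 13, C 1, D 1, E 10.
Jefferson: A 4, B 14, C 1, D 0, E 10.
B gets 13 under Hamilton and 14 under Jefferson.

13 and 14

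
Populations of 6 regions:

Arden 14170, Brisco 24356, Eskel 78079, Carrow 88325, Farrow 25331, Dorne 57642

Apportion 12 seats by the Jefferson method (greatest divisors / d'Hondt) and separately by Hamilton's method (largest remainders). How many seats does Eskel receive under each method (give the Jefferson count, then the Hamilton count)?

4 and 3

Jefferson: Arden 0, Brisco 1, Eskel 4, Carrow 4, Farrow 1, Dorne 2.
Hamilton: Arden 1, Brisco 1, Eskel 3, Carrow 4, Farrow 1, Dorne 2.
Eskel gets 4 under Jefferson and 3 under Hamilton.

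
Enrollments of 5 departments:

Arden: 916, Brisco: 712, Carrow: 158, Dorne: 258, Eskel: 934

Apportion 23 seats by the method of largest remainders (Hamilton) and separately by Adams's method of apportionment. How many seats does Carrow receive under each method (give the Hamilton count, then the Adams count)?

1 and 2

Hamilton: Arden 7, Brisco 6, Carrow 1, Dorne 2, Eskel 7.
Adams: Arden 7, Brisco 5, Carrow 2, Dorne 2, Eskel 7.
Carrow gets 1 under Hamilton and 2 under Adams.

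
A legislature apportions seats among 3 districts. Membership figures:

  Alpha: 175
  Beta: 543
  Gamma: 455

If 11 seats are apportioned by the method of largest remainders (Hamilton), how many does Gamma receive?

4

Standard divisor: 1173 ÷ 11 ≈ 106.636.
Standard quotas: Alpha 1.641, Beta 5.092, Gamma 4.267.
Lower quotas: Alpha 1, Beta 5, Gamma 4 (sum 10, leaving 1 seat).
Remainders in descending order: Alpha 0.641, Gamma 0.267, Beta 0.092.
The surplus seat goes to Alpha.
Gamma receives 4.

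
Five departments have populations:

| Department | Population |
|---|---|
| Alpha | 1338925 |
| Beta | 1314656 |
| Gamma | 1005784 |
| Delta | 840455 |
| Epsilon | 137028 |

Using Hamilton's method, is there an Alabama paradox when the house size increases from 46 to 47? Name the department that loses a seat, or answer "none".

Epsilon

At 46 seats: Alpha 13, Beta 13, Gamma 10, Delta 8, Epsilon 2.
At 47 seats: Alpha 14, Beta 13, Gamma 10, Delta 9, Epsilon 1.
Epsilon drops from 2 to 1.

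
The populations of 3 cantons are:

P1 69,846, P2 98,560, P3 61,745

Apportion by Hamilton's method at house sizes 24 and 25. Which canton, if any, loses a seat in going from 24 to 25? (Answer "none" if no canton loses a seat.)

At 24 seats: P1 7, P2 10, P3 7.
At 25 seats: P1 7, P2 11, P3 7.
No canton's allocation decreased.

none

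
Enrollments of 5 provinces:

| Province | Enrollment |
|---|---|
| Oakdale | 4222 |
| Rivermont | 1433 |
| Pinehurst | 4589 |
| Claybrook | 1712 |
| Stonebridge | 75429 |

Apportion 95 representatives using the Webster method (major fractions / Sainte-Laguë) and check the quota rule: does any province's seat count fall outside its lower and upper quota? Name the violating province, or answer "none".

Standard quotas: Oakdale 4.590, Rivermont 1.558, Pinehurst 4.989, Claybrook 1.861, Stonebridge 82.002.
Webster allocation: Oakdale 5, Rivermont 2, Pinehurst 5, Claybrook 2, Stonebridge 81.
Stonebridge has quota 82.002 (lower 82, upper 83) but receives 81 — outside the quota interval.

Stonebridge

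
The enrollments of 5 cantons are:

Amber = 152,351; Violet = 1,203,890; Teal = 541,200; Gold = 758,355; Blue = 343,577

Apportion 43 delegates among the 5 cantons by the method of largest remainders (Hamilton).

Amber: 2; Violet: 17; Teal: 8; Gold: 11; Blue: 5

Total 2999373; standard divisor 2999373/43 ≈ 69752.86.
Standard quotas: Amber 2.1842, Violet 17.2594, Teal 7.7588, Gold 10.8720, Blue 4.9256.
Lower quotas: Amber 2, Violet 17, Teal 7, Gold 10, Blue 4 (sum 40, leaving 3 seats).
Remainders in descending order: Blue 0.9256, Gold 0.8720, Teal 0.7588, Violet 0.2594, Amber 0.1842.
The surplus seats go to Blue, Gold, Teal.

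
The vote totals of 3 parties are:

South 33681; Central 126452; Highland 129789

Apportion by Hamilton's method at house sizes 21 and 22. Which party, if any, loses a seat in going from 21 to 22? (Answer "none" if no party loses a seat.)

South

At 21 seats: South 3, Central 9, Highland 9.
At 22 seats: South 2, Central 10, Highland 10.
South drops from 3 to 2.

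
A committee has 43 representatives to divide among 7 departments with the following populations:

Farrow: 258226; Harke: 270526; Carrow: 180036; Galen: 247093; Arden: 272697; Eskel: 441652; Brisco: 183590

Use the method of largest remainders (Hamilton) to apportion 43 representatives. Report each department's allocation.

The standard divisor is 1853820/43 ≈ 43112.093.
Standard quotas: Farrow 5.9896, Harke 6.2749, Carrow 4.1760, Galen 5.7314, Arden 6.3253, Eskel 10.2443, Brisco 4.2584.
Lower quotas: Farrow 5, Harke 6, Carrow 4, Galen 5, Arden 6, Eskel 10, Brisco 4 (sum 40, leaving 3 seats).
Remainders in descending order: Farrow 0.9896, Galen 0.7314, Arden 0.3253, Harke 0.2749, Brisco 0.2584, Eskel 0.2443, Carrow 0.1760.
The surplus seats go to Farrow, Galen, Arden.

Farrow 6, Harke 6, Carrow 4, Galen 6, Arden 7, Eskel 10, Brisco 4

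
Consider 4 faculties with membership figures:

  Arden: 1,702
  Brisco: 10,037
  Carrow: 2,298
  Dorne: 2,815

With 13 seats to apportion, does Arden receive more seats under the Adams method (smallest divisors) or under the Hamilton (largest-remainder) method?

Adams: Arden 2, Brisco 7, Carrow 2, Dorne 2.
Hamilton: Arden 1, Brisco 8, Carrow 2, Dorne 2.
Arden gets 2 under Adams and 1 under Hamilton.

Adams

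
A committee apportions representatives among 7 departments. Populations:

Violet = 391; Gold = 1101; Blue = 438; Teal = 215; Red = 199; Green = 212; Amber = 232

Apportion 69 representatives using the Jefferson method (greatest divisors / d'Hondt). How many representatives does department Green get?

Standard divisor 2788/69 ≈ 40.406; standard quotas: Violet 9.677, Gold 27.249, Blue 10.840, Teal 5.321, Red 4.925, Green 5.247, Amber 5.742.
Rounding down gives 9, 27, 10, 5, 4, 5, 5 = 65 seats, so the divisor must be adjusted.
With modified divisor 39: modified quotas Violet 10.026, Gold 28.231, Blue 11.231, Teal 5.513, Red 5.103, Green 5.436, Amber 5.949.
Rounding down: Violet 10, Gold 28, Blue 11, Teal 5, Red 5, Green 5, Amber 5 (total 69).
Green receives 5.

5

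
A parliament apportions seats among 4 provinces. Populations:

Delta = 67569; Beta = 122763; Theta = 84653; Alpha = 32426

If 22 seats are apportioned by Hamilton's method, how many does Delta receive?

5

The standard divisor is 307411/22 ≈ 13973.227.
Standard quotas: Delta 4.8356, Beta 8.7856, Theta 6.0582, Alpha 2.3206.
Lower quotas: Delta 4, Beta 8, Theta 6, Alpha 2 (sum 20, leaving 2 seats).
Remainders in descending order: Delta 0.8356, Beta 0.7856, Alpha 0.3206, Theta 0.0582.
Largest remainders: Delta, Beta receive the extra seats.
Delta receives 5.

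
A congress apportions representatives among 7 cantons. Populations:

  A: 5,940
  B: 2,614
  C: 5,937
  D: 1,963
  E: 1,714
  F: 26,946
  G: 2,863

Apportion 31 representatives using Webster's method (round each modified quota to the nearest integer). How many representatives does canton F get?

Standard divisor 47977/31 ≈ 1547.645; standard quotas: A 3.838, B 1.689, C 3.836, D 1.268, E 1.107, F 17.411, G 1.850.
Rounding to the nearest integer gives A 4, B 2, C 4, D 1, E 1, F 17, G 2 — total 31, matching the house size, so no adjustment is needed.
F receives 17.

17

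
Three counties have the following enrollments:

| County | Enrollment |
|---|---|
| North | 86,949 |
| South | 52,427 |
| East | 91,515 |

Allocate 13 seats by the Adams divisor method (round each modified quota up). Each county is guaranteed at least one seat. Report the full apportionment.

Standard divisor 230891/13 ≈ 17760.846; standard quotas: North 4.896, South 2.952, East 5.153.
Rounding up gives 5, 3, 6 = 14 seats, so the divisor must be adjusted.
With modified divisor 20000: modified quotas North 4.347, South 2.621, East 4.576.
Rounding up: North 5, South 3, East 5 (total 13).

North: 5, South: 3, East: 5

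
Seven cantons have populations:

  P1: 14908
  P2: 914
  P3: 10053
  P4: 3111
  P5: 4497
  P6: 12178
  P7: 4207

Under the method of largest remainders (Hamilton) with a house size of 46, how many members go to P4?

Standard divisor: 49868 ÷ 46 ≈ 1084.087.
Standard quotas: P1 13.7517, P2 0.8431, P3 9.2732, P4 2.8697, P5 4.1482, P6 11.2334, P7 3.8807.
Lower quotas: P1 13, P2 0, P3 9, P4 2, P5 4, P6 11, P7 3 (sum 42, leaving 4 seats).
Remainders in descending order: P7 0.8807, P4 0.8697, P2 0.8431, P1 0.7517, P3 0.2732, P6 0.2334, P5 0.1482.
Largest remainders: P7, P4, P2, P1 receive the extra seats.
P4 receives 3.

3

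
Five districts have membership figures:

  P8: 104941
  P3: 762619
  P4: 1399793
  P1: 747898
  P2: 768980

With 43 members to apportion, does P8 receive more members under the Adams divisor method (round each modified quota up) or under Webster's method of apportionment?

Adams

Adams: P8 2, P3 9, P4 15, P1 8, P2 9.
Webster: P8 1, P3 9, P4 16, P1 8, P2 9.
P8 gets 2 under Adams and 1 under Webster.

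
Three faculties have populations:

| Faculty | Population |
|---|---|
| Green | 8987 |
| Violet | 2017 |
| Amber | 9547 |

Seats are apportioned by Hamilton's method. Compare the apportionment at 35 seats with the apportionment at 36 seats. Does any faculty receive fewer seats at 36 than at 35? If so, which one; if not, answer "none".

At 35 seats: Green 15, Violet 4, Amber 16.
At 36 seats: Green 16, Violet 3, Amber 17.
Violet drops from 4 to 3.

Violet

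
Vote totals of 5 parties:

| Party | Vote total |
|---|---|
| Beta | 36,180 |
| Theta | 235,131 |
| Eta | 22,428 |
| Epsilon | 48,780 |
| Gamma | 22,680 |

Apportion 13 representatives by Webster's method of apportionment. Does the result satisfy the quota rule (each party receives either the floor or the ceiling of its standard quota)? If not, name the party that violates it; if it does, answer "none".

Standard quotas: Beta 1.288, Theta 8.370, Eta 0.798, Epsilon 1.736, Gamma 0.807.
Webster allocation: Beta 1, Theta 8, Eta 1, Epsilon 2, Gamma 1.
Every allocation lies between the lower and upper quota.

none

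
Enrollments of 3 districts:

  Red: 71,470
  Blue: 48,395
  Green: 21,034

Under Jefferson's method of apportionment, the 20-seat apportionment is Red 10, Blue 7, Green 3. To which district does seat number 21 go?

Priority for the next seat is population ÷ (current seats + 1).
Priorities: Red 6497.273, Blue 6049.375, Green 5258.500.
Highest priority: Red.

Red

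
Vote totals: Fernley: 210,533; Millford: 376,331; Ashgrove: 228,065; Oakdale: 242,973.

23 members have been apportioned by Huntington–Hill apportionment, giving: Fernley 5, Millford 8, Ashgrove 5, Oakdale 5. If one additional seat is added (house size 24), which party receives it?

Oakdale

Priority for the next seat is population ÷ (√(s·(s+1))).
Priorities: Fernley 38437.891, Millford 44351.034, Ashgrove 41638.782, Oakdale 44360.598.
Highest priority: Oakdale.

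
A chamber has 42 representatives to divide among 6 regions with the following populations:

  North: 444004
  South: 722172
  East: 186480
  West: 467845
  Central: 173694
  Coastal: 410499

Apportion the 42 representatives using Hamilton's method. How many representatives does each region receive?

North: 8; South: 13; East: 3; West: 8; Central: 3; Coastal: 7

The standard divisor is 2404694/42 ≈ 57254.619.
Standard quotas: North 7.7549, South 12.6133, East 3.2570, West 8.1713, Central 3.0337, Coastal 7.1697.
Lower quotas: North 7, South 12, East 3, West 8, Central 3, Coastal 7 (sum 40, leaving 2 seats).
Remainders in descending order: North 0.7549, South 0.6133, East 0.2570, West 0.1713, Coastal 0.1697, Central 0.0337.
The surplus seats go to North, South.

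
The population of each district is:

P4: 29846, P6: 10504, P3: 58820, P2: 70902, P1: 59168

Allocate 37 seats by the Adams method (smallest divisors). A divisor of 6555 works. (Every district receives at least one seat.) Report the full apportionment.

With modified divisor 6555: modified quotas P4 4.553, P6 1.602, P3 8.973, P2 10.816, P1 9.026.
Rounding up: P4 5, P6 2, P3 9, P2 11, P1 10 (total 37).

P4=5, P6=2, P3=9, P2=11, P1=10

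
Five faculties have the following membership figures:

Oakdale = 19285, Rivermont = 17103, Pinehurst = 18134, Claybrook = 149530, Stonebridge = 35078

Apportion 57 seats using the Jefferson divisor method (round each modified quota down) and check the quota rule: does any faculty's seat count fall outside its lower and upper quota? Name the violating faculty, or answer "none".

Standard quotas: Oakdale 4.597, Rivermont 4.077, Pinehurst 4.322, Claybrook 35.643, Stonebridge 8.361.
Jefferson allocation: Oakdale 4, Rivermont 4, Pinehurst 4, Claybrook 37, Stonebridge 8.
Claybrook has quota 35.643 (lower 35, upper 36) but receives 37 — outside the quota interval.

Claybrook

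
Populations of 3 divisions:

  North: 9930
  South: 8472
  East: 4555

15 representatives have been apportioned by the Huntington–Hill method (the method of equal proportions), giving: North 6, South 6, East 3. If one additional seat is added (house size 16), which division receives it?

Priority for the next seat is population ÷ (√(s·(s+1))).
Priorities: North 1532.232, South 1307.258, East 1314.915.
Highest priority: North.

North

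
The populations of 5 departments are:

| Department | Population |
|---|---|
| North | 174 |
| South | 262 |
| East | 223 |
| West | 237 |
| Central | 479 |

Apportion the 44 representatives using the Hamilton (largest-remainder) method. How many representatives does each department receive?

North 6; South 8; East 7; West 8; Central 15

Total 1375; standard divisor 1375/44 ≈ 31.25.
Standard quotas: North 5.568, South 8.384, East 7.136, West 7.584, Central 15.328.
Lower quotas: North 5, South 8, East 7, West 7, Central 15 (sum 42, leaving 2 seats).
Remainders in descending order: West 0.584, North 0.568, South 0.384, Central 0.328, East 0.136.
The surplus seats go to West, North.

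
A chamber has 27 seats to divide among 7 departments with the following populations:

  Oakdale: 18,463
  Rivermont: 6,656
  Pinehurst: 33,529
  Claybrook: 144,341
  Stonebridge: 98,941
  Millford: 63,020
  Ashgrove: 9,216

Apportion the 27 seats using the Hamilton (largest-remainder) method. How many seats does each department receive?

Oakdale 1, Rivermont 1, Pinehurst 2, Claybrook 10, Stonebridge 7, Millford 5, Ashgrove 1

The standard divisor is 374166/27 = 13858.
Standard quotas: Oakdale 1.3323, Rivermont 0.4803, Pinehurst 2.4195, Claybrook 10.4157, Stonebridge 7.1396, Millford 4.5476, Ashgrove 0.6650.
Lower quotas: Oakdale 1, Rivermont 0, Pinehurst 2, Claybrook 10, Stonebridge 7, Millford 4, Ashgrove 0 (sum 24, leaving 3 seats).
Remainders in descending order: Ashgrove 0.6650, Millford 0.5476, Rivermont 0.4803, Pinehurst 0.4195, Claybrook 0.4157, Oakdale 0.3323, Stonebridge 0.1396.
Largest remainders: Ashgrove, Millford, Rivermont receive the extra seats.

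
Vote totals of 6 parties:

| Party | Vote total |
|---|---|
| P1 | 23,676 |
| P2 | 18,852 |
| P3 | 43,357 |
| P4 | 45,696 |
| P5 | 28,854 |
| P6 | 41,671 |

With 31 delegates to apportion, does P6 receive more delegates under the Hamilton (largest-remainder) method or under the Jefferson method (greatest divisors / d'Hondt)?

Hamilton: P1 4, P2 3, P3 7, P4 7, P5 4, P6 6.
Jefferson: P1 3, P2 3, P3 7, P4 7, P5 4, P6 7.
P6 gets 6 under Hamilton and 7 under Jefferson.

Jefferson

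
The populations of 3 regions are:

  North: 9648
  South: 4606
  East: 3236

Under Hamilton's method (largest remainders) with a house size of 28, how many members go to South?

The standard divisor is 17490/28 ≈ 624.643.
Standard quotas: North 15.4456, South 7.3738, East 5.1806.
Lower quotas: North 15, South 7, East 5 (sum 27, leaving 1 seat).
Remainders in descending order: North 0.4456, South 0.3738, East 0.1806.
The surplus seat goes to North.
South receives 7.

7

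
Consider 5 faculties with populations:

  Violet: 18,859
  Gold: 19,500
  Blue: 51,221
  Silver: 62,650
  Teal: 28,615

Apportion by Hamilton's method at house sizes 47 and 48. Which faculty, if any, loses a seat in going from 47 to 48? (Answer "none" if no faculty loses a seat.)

Teal

At 47 seats: Violet 5, Gold 5, Blue 13, Silver 16, Teal 8.
At 48 seats: Violet 5, Gold 5, Blue 14, Silver 17, Teal 7.
Teal drops from 8 to 7.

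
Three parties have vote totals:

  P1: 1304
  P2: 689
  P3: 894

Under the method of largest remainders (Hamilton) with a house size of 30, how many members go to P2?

7

Standard divisor: 2887 ÷ 30 ≈ 96.233.
Standard quotas: P1 13.550, P2 7.160, P3 9.290.
Lower quotas: P1 13, P2 7, P3 9 (sum 29, leaving 1 seat).
Remainders in descending order: P1 0.550, P3 0.290, P2 0.160.
The surplus seat goes to P1.
P2 receives 7.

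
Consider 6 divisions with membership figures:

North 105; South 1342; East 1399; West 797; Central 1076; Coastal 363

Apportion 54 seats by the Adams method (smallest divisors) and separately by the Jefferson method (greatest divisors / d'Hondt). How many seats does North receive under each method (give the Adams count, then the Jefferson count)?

2 and 1

Adams: North 2, South 14, East 15, West 8, Central 11, Coastal 4.
Jefferson: North 1, South 14, East 15, West 8, Central 12, Coastal 4.
North gets 2 under Adams and 1 under Jefferson.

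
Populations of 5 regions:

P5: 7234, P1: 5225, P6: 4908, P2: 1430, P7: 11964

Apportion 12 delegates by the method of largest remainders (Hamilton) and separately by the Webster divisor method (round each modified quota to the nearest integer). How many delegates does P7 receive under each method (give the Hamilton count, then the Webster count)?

5 and 4

Hamilton: P5 3, P1 2, P6 2, P2 0, P7 5.
Webster: P5 3, P1 2, P6 2, P2 1, P7 4.
P7 gets 5 under Hamilton and 4 under Webster.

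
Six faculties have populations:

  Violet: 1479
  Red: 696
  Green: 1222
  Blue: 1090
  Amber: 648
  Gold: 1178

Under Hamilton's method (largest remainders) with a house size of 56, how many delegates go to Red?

Total 6313; standard divisor 6313/56 ≈ 112.732.
Standard quotas: Violet 13.120, Red 6.174, Green 10.840, Blue 9.669, Amber 5.748, Gold 10.450.
Lower quotas: Violet 13, Red 6, Green 10, Blue 9, Amber 5, Gold 10 (sum 53, leaving 3 seats).
Remainders in descending order: Green 0.840, Amber 0.748, Blue 0.669, Gold 0.450, Red 0.174, Violet 0.120.
Largest remainders: Green, Amber, Blue receive the extra seats.
Red receives 6.

6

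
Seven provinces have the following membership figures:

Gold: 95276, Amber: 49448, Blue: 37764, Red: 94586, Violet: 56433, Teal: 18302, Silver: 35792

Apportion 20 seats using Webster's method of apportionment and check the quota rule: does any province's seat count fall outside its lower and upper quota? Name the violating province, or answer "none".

none

Standard quotas: Gold 4.916, Amber 2.551, Blue 1.949, Red 4.881, Violet 2.912, Teal 0.944, Silver 1.847.
Webster allocation: Gold 5, Amber 2, Blue 2, Red 5, Violet 3, Teal 1, Silver 2.
Every allocation lies between the lower and upper quota.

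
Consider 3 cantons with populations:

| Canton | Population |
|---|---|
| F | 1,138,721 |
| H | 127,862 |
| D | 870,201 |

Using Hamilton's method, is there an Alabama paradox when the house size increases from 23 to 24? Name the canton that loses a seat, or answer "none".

At 23 seats: F 12, H 2, D 9.
At 24 seats: F 13, H 1, D 10.
H drops from 2 to 1.

H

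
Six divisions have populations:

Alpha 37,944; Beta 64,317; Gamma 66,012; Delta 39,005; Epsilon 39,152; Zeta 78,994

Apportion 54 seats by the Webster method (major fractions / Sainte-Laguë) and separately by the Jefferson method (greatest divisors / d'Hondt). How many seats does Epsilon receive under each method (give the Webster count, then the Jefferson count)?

7 and 6

Webster: Alpha 6, Beta 11, Gamma 11, Delta 6, Epsilon 7, Zeta 13.
Jefferson: Alpha 6, Beta 11, Gamma 11, Delta 6, Epsilon 6, Zeta 14.
Epsilon gets 7 under Webster and 6 under Jefferson.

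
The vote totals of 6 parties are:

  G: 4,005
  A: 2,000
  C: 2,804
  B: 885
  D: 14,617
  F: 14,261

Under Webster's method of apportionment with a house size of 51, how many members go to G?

5

Standard divisor 38572/51 ≈ 756.314; standard quotas: G 5.295, A 2.644, C 3.707, B 1.170, D 19.327, F 18.856.
Rounding to the nearest integer gives G 5, A 3, C 4, B 1, D 19, F 19 — total 51, matching the house size, so no adjustment is needed.
G receives 5.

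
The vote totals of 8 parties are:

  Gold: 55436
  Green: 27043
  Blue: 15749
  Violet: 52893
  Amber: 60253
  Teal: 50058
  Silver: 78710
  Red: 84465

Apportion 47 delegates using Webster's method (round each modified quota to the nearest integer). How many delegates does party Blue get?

Standard divisor 424607/47 ≈ 9034.191; standard quotas: Gold 6.136, Green 2.993, Blue 1.743, Violet 5.855, Amber 6.669, Teal 5.541, Silver 8.712, Red 9.349.
Rounding to the nearest integer gives 6, 3, 2, 6, 7, 6, 9, 9 = 48 seats, so the divisor must be adjusted.
With modified divisor 9200: modified quotas Gold 6.026, Green 2.939, Blue 1.712, Violet 5.749, Amber 6.549, Teal 5.441, Silver 8.555, Red 9.181.
Rounding to the nearest integer: Gold 6, Green 3, Blue 2, Violet 6, Amber 7, Teal 5, Silver 9, Red 9 (total 47).
Blue receives 2.

2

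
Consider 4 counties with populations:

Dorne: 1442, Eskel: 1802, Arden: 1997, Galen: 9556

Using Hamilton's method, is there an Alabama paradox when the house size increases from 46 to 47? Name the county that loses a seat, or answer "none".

none

At 46 seats: Dorne 4, Eskel 6, Arden 6, Galen 30.
At 47 seats: Dorne 5, Eskel 6, Arden 6, Galen 30.
No county's allocation decreased.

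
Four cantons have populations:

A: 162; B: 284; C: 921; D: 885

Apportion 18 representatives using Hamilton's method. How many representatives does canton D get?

7

The standard divisor is 2252/18 ≈ 125.111.
Standard quotas: A 1.295, B 2.270, C 7.361, D 7.074.
Lower quotas: A 1, B 2, C 7, D 7 (sum 17, leaving 1 seat).
Remainders in descending order: C 0.361, A 0.295, B 0.270, D 0.074.
The surplus seat goes to C.
D receives 7.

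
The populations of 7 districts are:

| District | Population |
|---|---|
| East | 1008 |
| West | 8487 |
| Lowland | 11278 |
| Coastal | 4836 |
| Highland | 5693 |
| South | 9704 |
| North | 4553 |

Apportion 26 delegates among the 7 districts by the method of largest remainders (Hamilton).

Standard divisor: 45559 ÷ 26 ≈ 1752.269.
Standard quotas: East 0.5753, West 4.8434, Lowland 6.4362, Coastal 2.7598, Highland 3.2489, South 5.5380, North 2.5983.
Lower quotas: East 0, West 4, Lowland 6, Coastal 2, Highland 3, South 5, North 2 (sum 22, leaving 4 seats).
Remainders in descending order: West 0.8434, Coastal 0.7598, North 0.5983, East 0.5753, South 0.5380, Lowland 0.4362, Highland 0.2489.
Largest remainders: West, Coastal, North, East receive the extra seats.

East=1; West=5; Lowland=6; Coastal=3; Highland=3; South=5; North=3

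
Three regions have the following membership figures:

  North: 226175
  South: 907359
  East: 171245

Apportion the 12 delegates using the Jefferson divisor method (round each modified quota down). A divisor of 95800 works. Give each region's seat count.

North=2, South=9, East=1

With modified divisor 95800: modified quotas North 2.361, South 9.471, East 1.788.
Rounding down: North 2, South 9, East 1 (total 12).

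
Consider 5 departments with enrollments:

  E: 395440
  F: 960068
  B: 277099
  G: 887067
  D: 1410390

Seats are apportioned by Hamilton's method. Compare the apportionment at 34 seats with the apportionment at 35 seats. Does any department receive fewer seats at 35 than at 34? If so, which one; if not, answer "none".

At 34 seats: E 4, F 8, B 2, G 8, D 12.
At 35 seats: E 3, F 9, B 2, G 8, D 13.
E drops from 4 to 3.

E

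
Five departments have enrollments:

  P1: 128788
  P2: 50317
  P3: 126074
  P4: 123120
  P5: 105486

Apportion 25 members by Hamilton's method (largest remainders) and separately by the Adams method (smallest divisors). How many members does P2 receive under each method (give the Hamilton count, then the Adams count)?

Hamilton: P1 6, P2 2, P3 6, P4 6, P5 5.
Adams: P1 6, P2 3, P3 6, P4 5, P5 5.
P2 gets 2 under Hamilton and 3 under Adams.

2 and 3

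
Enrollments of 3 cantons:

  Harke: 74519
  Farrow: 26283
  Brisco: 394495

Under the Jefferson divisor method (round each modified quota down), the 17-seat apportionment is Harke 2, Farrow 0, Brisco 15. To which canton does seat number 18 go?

Priority for the next seat is population ÷ (current seats + 1).
Priorities: Harke 24839.667, Farrow 26283.000, Brisco 24655.938.
Highest priority: Farrow.

Farrow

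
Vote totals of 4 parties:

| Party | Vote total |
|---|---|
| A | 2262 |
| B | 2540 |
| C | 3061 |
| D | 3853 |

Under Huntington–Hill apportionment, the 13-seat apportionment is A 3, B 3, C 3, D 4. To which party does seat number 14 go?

C

Priority for the next seat is population ÷ (√(s·(s+1))).
Priorities: A 652.983, B 733.235, C 883.635, D 861.557.
Highest priority: C.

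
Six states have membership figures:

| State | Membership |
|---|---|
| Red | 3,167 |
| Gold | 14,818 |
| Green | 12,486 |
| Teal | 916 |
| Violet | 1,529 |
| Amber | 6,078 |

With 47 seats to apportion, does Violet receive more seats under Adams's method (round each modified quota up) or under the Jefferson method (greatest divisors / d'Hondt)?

Adams: Red 4, Gold 17, Green 15, Teal 2, Violet 2, Amber 7.
Jefferson: Red 4, Gold 18, Green 16, Teal 1, Violet 1, Amber 7.
Violet gets 2 under Adams and 1 under Jefferson.

Adams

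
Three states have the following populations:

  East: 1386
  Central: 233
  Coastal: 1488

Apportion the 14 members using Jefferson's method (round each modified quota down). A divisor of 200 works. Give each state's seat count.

With modified divisor 200: modified quotas East 6.930, Central 1.165, Coastal 7.440.
Rounding down: East 6, Central 1, Coastal 7 (total 14).

East 6, Central 1, Coastal 7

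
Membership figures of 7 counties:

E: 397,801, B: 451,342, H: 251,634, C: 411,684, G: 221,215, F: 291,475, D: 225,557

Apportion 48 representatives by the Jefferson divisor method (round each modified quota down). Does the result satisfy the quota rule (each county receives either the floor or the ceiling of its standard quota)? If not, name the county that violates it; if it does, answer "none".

none

Standard quotas: E 8.484, B 9.626, H 5.367, C 8.780, G 4.718, F 6.216, D 4.810.
Jefferson allocation: E 8, B 10, H 5, C 9, G 5, F 6, D 5.
Every allocation lies between the lower and upper quota.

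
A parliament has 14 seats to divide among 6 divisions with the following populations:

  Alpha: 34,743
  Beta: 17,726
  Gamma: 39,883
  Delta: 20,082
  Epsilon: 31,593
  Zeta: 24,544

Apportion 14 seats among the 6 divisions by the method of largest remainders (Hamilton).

Standard divisor: 168571 ÷ 14 ≈ 12040.786.
Standard quotas: Alpha 2.8854, Beta 1.4722, Gamma 3.3123, Delta 1.6678, Epsilon 2.6238, Zeta 2.0384.
Lower quotas: Alpha 2, Beta 1, Gamma 3, Delta 1, Epsilon 2, Zeta 2 (sum 11, leaving 3 seats).
Remainders in descending order: Alpha 0.8854, Delta 0.6678, Epsilon 0.6238, Beta 0.4722, Gamma 0.3123, Zeta 0.0384.
The surplus seats go to Alpha, Delta, Epsilon.

Alpha 3, Beta 1, Gamma 3, Delta 2, Epsilon 3, Zeta 2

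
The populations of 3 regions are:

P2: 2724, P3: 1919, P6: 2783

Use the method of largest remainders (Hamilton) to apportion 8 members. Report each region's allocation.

P2 3, P3 2, P6 3

The standard divisor is 7426/8 ≈ 928.25.
Standard quotas: P2 2.935, P3 2.067, P6 2.998.
Lower quotas: P2 2, P3 2, P6 2 (sum 6, leaving 2 seats).
Remainders in descending order: P6 0.998, P2 0.935, P3 0.067.
Largest remainders: P6, P2 receive the extra seats.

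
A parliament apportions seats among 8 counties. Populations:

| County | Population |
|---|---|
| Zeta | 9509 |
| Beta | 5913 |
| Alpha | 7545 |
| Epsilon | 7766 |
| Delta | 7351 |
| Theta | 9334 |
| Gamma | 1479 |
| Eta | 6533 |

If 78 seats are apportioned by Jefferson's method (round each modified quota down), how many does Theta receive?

Standard divisor 55430/78 ≈ 710.641; standard quotas: Zeta 13.381, Beta 8.321, Alpha 10.617, Epsilon 10.928, Delta 10.344, Theta 13.135, Gamma 2.081, Eta 9.193.
Rounding down gives 13, 8, 10, 10, 10, 13, 2, 9 = 75 seats, so the divisor must be adjusted.
With modified divisor 670: modified quotas Zeta 14.193, Beta 8.825, Alpha 11.261, Epsilon 11.591, Delta 10.972, Theta 13.931, Gamma 2.207, Eta 9.751.
Rounding down: Zeta 14, Beta 8, Alpha 11, Epsilon 11, Delta 10, Theta 13, Gamma 2, Eta 9 (total 78).
Theta receives 13.

13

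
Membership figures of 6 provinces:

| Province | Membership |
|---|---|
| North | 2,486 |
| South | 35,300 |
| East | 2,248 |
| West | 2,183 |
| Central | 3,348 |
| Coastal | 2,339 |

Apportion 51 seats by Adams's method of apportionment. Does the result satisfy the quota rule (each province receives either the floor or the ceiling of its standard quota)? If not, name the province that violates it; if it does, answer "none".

Standard quotas: North 2.647, South 37.581, East 2.393, West 2.324, Central 3.564, Coastal 2.490.
Adams allocation: North 3, South 35, East 3, West 3, Central 4, Coastal 3.
South has quota 37.581 (lower 37, upper 38) but receives 35 — outside the quota interval.

South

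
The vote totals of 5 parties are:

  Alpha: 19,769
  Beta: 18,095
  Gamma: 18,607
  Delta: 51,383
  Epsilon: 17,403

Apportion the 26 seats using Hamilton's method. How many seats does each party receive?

Alpha 4; Beta 4; Gamma 4; Delta 11; Epsilon 3

Total 125257; standard divisor 125257/26 ≈ 4817.577.
Standard quotas: Alpha 4.1035, Beta 3.7560, Gamma 3.8623, Delta 10.6657, Epsilon 3.6124.
Lower quotas: Alpha 4, Beta 3, Gamma 3, Delta 10, Epsilon 3 (sum 23, leaving 3 seats).
Remainders in descending order: Gamma 0.8623, Beta 0.7560, Delta 0.6657, Epsilon 0.6124, Alpha 0.1035.
The surplus seats go to Gamma, Beta, Delta.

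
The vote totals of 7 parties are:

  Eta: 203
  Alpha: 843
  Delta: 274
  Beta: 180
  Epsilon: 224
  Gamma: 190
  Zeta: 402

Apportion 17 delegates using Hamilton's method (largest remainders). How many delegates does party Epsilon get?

Standard divisor: 2316 ÷ 17 ≈ 136.235.
Standard quotas: Eta 1.490, Alpha 6.188, Delta 2.011, Beta 1.321, Epsilon 1.644, Gamma 1.395, Zeta 2.951.
Lower quotas: Eta 1, Alpha 6, Delta 2, Beta 1, Epsilon 1, Gamma 1, Zeta 2 (sum 14, leaving 3 seats).
Remainders in descending order: Zeta 0.951, Epsilon 0.644, Eta 0.490, Gamma 0.395, Beta 0.321, Alpha 0.188, Delta 0.011.
The surplus seats go to Zeta, Epsilon, Eta.
Epsilon receives 2.

2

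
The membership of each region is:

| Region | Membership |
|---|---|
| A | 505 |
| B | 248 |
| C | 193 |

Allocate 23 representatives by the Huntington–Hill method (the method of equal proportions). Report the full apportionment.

With divisor 42: modified quotas A 12.024, B 5.905, C 4.595.
Geometric-mean thresholds: A √(12·13)=12.490, B √(5·6)=5.477, C √(4·5)=4.472.
Each quota rounded against its threshold gives A 12, B 6, C 5 (total 23).

A=12, B=6, C=5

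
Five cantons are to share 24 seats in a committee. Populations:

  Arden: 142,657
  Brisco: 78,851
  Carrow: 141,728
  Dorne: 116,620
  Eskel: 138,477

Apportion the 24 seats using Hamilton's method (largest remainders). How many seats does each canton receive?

Arden=6, Brisco=3, Carrow=5, Dorne=5, Eskel=5

Total 618333; standard divisor 618333/24 ≈ 25763.875.
Standard quotas: Arden 5.5371, Brisco 3.0605, Carrow 5.5010, Dorne 4.5265, Eskel 5.3749.
Lower quotas: Arden 5, Brisco 3, Carrow 5, Dorne 4, Eskel 5 (sum 22, leaving 2 seats).
Remainders in descending order: Arden 0.5371, Dorne 0.5265, Carrow 0.5010, Eskel 0.3749, Brisco 0.0605.
The surplus seats go to Arden, Dorne.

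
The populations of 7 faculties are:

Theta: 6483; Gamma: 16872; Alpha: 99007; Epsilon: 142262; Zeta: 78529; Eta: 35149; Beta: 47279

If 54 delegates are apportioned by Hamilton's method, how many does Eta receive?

Standard divisor: 425581 ÷ 54 ≈ 7881.13.
Standard quotas: Theta 0.8226, Gamma 2.1408, Alpha 12.5625, Epsilon 18.0510, Zeta 9.9642, Eta 4.4599, Beta 5.9990.
Lower quotas: Theta 0, Gamma 2, Alpha 12, Epsilon 18, Zeta 9, Eta 4, Beta 5 (sum 50, leaving 4 seats).
Remainders in descending order: Beta 0.9990, Zeta 0.9642, Theta 0.8226, Alpha 0.5625, Eta 0.4599, Gamma 0.1408, Epsilon 0.0510.
The surplus seats go to Beta, Zeta, Theta, Alpha.
Eta receives 4.

4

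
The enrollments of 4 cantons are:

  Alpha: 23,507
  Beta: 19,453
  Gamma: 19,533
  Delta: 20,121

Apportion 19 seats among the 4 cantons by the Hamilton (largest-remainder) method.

Standard divisor: 82614 ÷ 19 ≈ 4348.105.
Standard quotas: Alpha 5.4063, Beta 4.4739, Gamma 4.4923, Delta 4.6275.
Lower quotas: Alpha 5, Beta 4, Gamma 4, Delta 4 (sum 17, leaving 2 seats).
Remainders in descending order: Delta 0.6275, Gamma 0.4923, Beta 0.4739, Alpha 0.4063.
Largest remainders: Delta, Gamma receive the extra seats.

Alpha: 5, Beta: 4, Gamma: 5, Delta: 5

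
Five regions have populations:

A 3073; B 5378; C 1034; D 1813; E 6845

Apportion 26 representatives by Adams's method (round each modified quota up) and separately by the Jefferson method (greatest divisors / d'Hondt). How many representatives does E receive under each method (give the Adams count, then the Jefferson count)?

9 and 11

Adams: A 4, B 8, C 2, D 3, E 9.
Jefferson: A 4, B 8, C 1, D 2, E 11.
E gets 9 under Adams and 11 under Jefferson.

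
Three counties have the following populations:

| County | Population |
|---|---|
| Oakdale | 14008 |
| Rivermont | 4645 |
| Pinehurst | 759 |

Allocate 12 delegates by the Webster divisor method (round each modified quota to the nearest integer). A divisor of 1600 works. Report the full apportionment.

With modified divisor 1600: modified quotas Oakdale 8.755, Rivermont 2.903, Pinehurst 0.474.
Rounding to the nearest integer: Oakdale 9, Rivermont 3, Pinehurst 0 (total 12).

Oakdale: 9; Rivermont: 3; Pinehurst: 0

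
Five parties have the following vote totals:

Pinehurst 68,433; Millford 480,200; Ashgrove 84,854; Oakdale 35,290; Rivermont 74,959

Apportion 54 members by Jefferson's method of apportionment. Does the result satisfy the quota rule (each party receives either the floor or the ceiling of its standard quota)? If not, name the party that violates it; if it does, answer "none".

Standard quotas: Pinehurst 4.969, Millford 34.866, Ashgrove 6.161, Oakdale 2.562, Rivermont 5.443.
Jefferson allocation: Pinehurst 5, Millford 36, Ashgrove 6, Oakdale 2, Rivermont 5.
Millford has quota 34.866 (lower 34, upper 35) but receives 36 — outside the quota interval.

Millford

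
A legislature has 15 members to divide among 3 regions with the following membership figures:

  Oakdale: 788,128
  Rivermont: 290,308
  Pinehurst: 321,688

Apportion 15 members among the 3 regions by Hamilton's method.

Standard divisor: 1400124 ÷ 15 ≈ 93341.6.
Standard quotas: Oakdale 8.4435, Rivermont 3.1102, Pinehurst 3.4464.
Lower quotas: Oakdale 8, Rivermont 3, Pinehurst 3 (sum 14, leaving 1 seat).
Remainders in descending order: Pinehurst 0.4464, Oakdale 0.4435, Rivermont 0.1102.
Largest remainder: Pinehurst receives the extra seat.

Oakdale: 8, Rivermont: 3, Pinehurst: 4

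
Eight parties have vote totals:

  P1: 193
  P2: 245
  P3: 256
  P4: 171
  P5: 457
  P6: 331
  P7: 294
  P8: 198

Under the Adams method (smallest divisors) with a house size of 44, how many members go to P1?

4

Standard divisor 2145/44 ≈ 48.75; standard quotas: P1 3.959, P2 5.026, P3 5.251, P4 3.508, P5 9.374, P6 6.790, P7 6.031, P8 4.062.
Rounding up gives 4, 6, 6, 4, 10, 7, 7, 5 = 49 seats, so the divisor must be adjusted.
With modified divisor 53: modified quotas P1 3.642, P2 4.623, P3 4.830, P4 3.226, P5 8.623, P6 6.245, P7 5.547, P8 3.736.
Rounding up: P1 4, P2 5, P3 5, P4 4, P5 9, P6 7, P7 6, P8 4 (total 44).
P1 receives 4.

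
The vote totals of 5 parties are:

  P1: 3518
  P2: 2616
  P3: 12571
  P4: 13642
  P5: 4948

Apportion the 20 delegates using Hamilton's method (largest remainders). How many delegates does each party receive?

P1=2, P2=1, P3=7, P4=7, P5=3

Total 37295; standard divisor 37295/20 ≈ 1864.75.
Standard quotas: P1 1.8866, P2 1.4029, P3 6.7414, P4 7.3157, P5 2.6534.
Lower quotas: P1 1, P2 1, P3 6, P4 7, P5 2 (sum 17, leaving 3 seats).
Remainders in descending order: P1 0.8866, P3 0.7414, P5 0.6534, P2 0.4029, P4 0.3157.
Largest remainders: P1, P3, P5 receive the extra seats.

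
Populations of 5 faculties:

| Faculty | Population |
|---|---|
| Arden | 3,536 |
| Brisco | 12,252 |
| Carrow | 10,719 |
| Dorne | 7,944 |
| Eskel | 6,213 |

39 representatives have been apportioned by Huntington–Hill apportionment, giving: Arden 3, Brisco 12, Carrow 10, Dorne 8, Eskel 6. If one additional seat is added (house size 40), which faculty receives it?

Priority for the next seat is population ÷ (√(s·(s+1))).
Priorities: Arden 1020.755, Brisco 980.945, Carrow 1022.017, Dorne 936.209, Eskel 958.687.
Highest priority: Carrow.

Carrow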